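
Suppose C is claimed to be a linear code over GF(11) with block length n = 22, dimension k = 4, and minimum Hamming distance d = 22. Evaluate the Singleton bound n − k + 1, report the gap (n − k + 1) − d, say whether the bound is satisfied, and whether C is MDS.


Singleton RHS = n − k + 1 = 19, slack = -3, bound violated (no such code; not MDS).

Singleton bound: d ≤ n − k + 1.
Here n = 22, k = 4, so n − k + 1 = 19.
Given d = 22, check d ≤ 19: NO.
Slack = (n − k + 1) − d = -3.
The slack is negative: d = 22 exceeds n − k + 1 = 19 by 3, so the Singleton bound is violated and no linear [22, 4, 22]_11 code can exist. In particular it is not MDS (MDS requires d = n − k + 1 exactly).
Description: the claimed parameters are [22, 4, 22]_11; such a code would be impossible (violates the Singleton bound).


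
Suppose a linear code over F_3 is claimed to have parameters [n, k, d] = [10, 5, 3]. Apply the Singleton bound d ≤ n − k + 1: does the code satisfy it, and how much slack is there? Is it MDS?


Singleton RHS = n − k + 1 = 6, slack = 3, bound satisfied, not MDS.

Singleton bound: d ≤ n − k + 1.
Here n = 10, k = 5, so n − k + 1 = 6.
Given d = 3, check d ≤ 6: YES.
Slack = (n − k + 1) − d = 3.
The code is NOT MDS (slack = 3 > 0).
Description: the claimed parameters are [10, 5, 3]_3; such a code would be non-MDS.


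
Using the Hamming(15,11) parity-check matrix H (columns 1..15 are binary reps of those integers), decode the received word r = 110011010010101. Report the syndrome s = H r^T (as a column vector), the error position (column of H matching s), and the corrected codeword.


s = (0, 0, 0, 1)^T, error position = 1, corrected codeword c = 010011010010101

Compute s = H r^T mod 2 one row at a time:
  s_1 = 1 + 0 + 0 + 1 + 0 + 1 + 0 + 1 = 4 ≡ 0 (mod 2).
  s_2 = 0 + 1 + 1 + 0 + 0 + 1 + 0 + 1 = 4 ≡ 0 (mod 2).
  s_3 = 1 + 0 + 1 + 0 + 0 + 1 + 0 + 1 = 4 ≡ 0 (mod 2).
  s_4 = 1 + 0 + 1 + 0 + 0 + 1 + 1 + 1 = 5 ≡ 1 (mod 2).
s = (0, 0, 0, 1)^T — this equals column 1 of H (binary 0001), so error is at position 1.
Correct: flip bit 1 of r = 110011010010101 to get c = 010011010010101.


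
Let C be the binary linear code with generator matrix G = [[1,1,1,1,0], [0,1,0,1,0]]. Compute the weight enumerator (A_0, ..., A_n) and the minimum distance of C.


Weight distribution: A_0 = 1, A_2 = 2, A_4 = 1. Minimum distance d = 2.

Enumerate all 2^2 = 4 messages m ∈ F_2^2.
For each, compute codeword c = mG in F_2^5, then tally its weight.
  m = 00 → c = 00000, weight = 0.
  m = 10 → c = 11110, weight = 4.
  m = 01 → c = 01010, weight = 2.
  m = 11 → c = 10100, weight = 2.
Tally weights:
  weight 0: 1 codewords.
  weight 2: 2 codewords.
  weight 4: 1 codewords.
Minimum distance d = smallest w > 0 with A_w > 0 = 2.
Sanity: Σ A_w = 4 = 2^2 = 4 ✓.


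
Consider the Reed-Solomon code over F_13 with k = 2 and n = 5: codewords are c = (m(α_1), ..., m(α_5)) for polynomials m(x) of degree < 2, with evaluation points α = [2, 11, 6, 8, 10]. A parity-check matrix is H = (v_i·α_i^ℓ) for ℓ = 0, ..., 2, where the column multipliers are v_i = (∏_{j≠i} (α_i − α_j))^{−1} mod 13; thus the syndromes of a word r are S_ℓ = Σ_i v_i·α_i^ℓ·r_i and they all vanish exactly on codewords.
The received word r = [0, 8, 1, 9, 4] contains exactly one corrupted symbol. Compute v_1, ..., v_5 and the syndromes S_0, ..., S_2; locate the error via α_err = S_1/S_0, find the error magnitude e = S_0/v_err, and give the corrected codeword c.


S = (11, 9, 5), error at position 1, error magnitude e = 2, c = [11, 8, 1, 9, 4].

Step 1: column multipliers v_i = (∏_{j≠i}(α_i − α_j))^{−1} mod 13.
  i = 1 (α = 2): (2−11)(2−6)(2−8)(2−10) = (−9)·(−4)·(−6)·(−8) = 1728 ≡ 12, so v_1 = 12^{−1} = 12 (mod 13).
  i = 2 (α = 11): (11−2)(11−6)(11−8)(11−10) = 9·5·3·1 = 135 ≡ 5, so v_2 = 5^{−1} = 8 (mod 13).
  i = 3 (α = 6): (6−2)(6−11)(6−8)(6−10) = 4·(−5)·(−2)·(−4) = −160 ≡ 9, so v_3 = 9^{−1} = 3 (mod 13).
  i = 4 (α = 8): (8−2)(8−11)(8−6)(8−10) = 6·(−3)·2·(−2) = 72 ≡ 7, so v_4 = 7^{−1} = 2 (mod 13).
  i = 5 (α = 10): (10−2)(10−11)(10−6)(10−8) = 8·(−1)·4·2 = −64 ≡ 1, so v_5 = 1^{−1} = 1 (mod 13).
  v = [12, 8, 3, 2, 1].
Step 2: syndromes of r = [0, 8, 1, 9, 4] (all sums mod 13).
  S_0 = Σ v_i r_i = 12·0 + 8·8 + 3·1 + 2·9 + 1·4 = 89 ≡ 11.
  S_1 = Σ v_i α_i r_i = 12·2·0 + 8·11·8 + 3·6·1 + 2·8·9 + 1·10·4 = 906 ≡ 9.
  α_i^2 mod 13 = [4, 4, 10, 12, 9].
  S_2 = Σ v_i α_i^2 r_i = 12·4·0 + 8·4·8 + 3·10·1 + 2·12·9 + 1·9·4 = 538 ≡ 5.
  S = (11, 9, 5) ≠ 0, so r is not a codeword (an error is present).
Step 3: locate the error. For a single error e at position i, S_ℓ = v_i·e·α_i^ℓ, so α_err = S_1/S_0.
  S_0^{−1} = 11^{−1} = 6 (mod 13), so α_err = 9·6 = 54 ≡ 2 = α_1. Error position i = 1.
  Consistency check: S_2/S_1 = 5·3 = 15 ≡ 2 = α_err ✓ (single-error assumption holds).
Step 4: error magnitude e = S_0/v_1 = S_0·∏_{j≠1}(α_1 − α_j) = 11·12 = 132 ≡ 2 (mod 13).
Step 5: correct position 1: c_1 = r_1 − e = 0 − 2 ≡ 11 (mod 13). Hence c = [11, 8, 1, 9, 4].
  Check: interpolating c through the α_i gives m(x) = 3 + 4·x (degree < 2) with m(α_i) = c_i for every i, so c is indeed a codeword.


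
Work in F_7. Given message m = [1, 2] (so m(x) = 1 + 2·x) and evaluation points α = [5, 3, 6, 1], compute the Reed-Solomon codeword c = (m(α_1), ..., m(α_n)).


c = [4, 0, 6, 3]

Message polynomial: m(x) = 1 + 2·x (mod 7).
For each evaluation point α_i, compute m(α_i) mod 7:
  α_1 = 5: Horner steps 2 → 4, so m(5) = 4.
  α_2 = 3: Horner steps 2 → 0, so m(3) = 0.
  α_3 = 6: Horner steps 2 → 6, so m(6) = 6.
  α_4 = 1: Horner steps 2 → 3, so m(1) = 3.
Codeword c = [4, 0, 6, 3] ∈ F_7^4.


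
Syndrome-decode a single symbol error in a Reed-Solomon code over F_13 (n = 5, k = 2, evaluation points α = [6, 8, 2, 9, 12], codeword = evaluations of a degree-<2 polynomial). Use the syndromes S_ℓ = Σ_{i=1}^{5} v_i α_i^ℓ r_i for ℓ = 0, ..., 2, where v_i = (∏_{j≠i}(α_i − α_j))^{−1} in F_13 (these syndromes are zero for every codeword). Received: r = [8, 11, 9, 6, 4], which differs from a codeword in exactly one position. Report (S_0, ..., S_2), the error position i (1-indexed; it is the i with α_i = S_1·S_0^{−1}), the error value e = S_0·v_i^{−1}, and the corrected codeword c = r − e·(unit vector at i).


S = (11, 9, 5), error at position 3, error magnitude e = 7, c = [8, 11, 2, 6, 4].

Step 1: column multipliers v_i = (∏_{j≠i}(α_i − α_j))^{−1} mod 13.
  i = 1 (α = 6): (6−8)(6−2)(6−9)(6−12) = (−2)·4·(−3)·(−6) = −144 ≡ 12, so v_1 = 12^{−1} = 12 (mod 13).
  i = 2 (α = 8): (8−6)(8−2)(8−9)(8−12) = 2·6·(−1)·(−4) = 48 ≡ 9, so v_2 = 9^{−1} = 3 (mod 13).
  i = 3 (α = 2): (2−6)(2−8)(2−9)(2−12) = (−4)·(−6)·(−7)·(−10) = 1680 ≡ 3, so v_3 = 3^{−1} = 9 (mod 13).
  i = 4 (α = 9): (9−6)(9−8)(9−2)(9−12) = 3·1·7·(−3) = −63 ≡ 2, so v_4 = 2^{−1} = 7 (mod 13).
  i = 5 (α = 12): (12−6)(12−8)(12−2)(12−9) = 6·4·10·3 = 720 ≡ 5, so v_5 = 5^{−1} = 8 (mod 13).
  v = [12, 3, 9, 7, 8].
Step 2: syndromes of r = [8, 11, 9, 6, 4] (all sums mod 13).
  S_0 = Σ v_i r_i = 12·8 + 3·11 + 9·9 + 7·6 + 8·4 = 284 ≡ 11.
  S_1 = Σ v_i α_i r_i = 12·6·8 + 3·8·11 + 9·2·9 + 7·9·6 + 8·12·4 = 1764 ≡ 9.
  α_i^2 mod 13 = [10, 12, 4, 3, 1].
  S_2 = Σ v_i α_i^2 r_i = 12·10·8 + 3·12·11 + 9·4·9 + 7·3·6 + 8·1·4 = 1838 ≡ 5.
  S = (11, 9, 5) ≠ 0, so r is not a codeword (an error is present).
Step 3: locate the error. For a single error e at position i, S_ℓ = v_i·e·α_i^ℓ, so α_err = S_1/S_0.
  S_0^{−1} = 11^{−1} = 6 (mod 13), so α_err = 9·6 = 54 ≡ 2 = α_3. Error position i = 3.
  Consistency check: S_2/S_1 = 5·3 = 15 ≡ 2 = α_err ✓ (single-error assumption holds).
Step 4: error magnitude e = S_0/v_3 = S_0·∏_{j≠3}(α_3 − α_j) = 11·3 = 33 ≡ 7 (mod 13).
Step 5: correct position 3: c_3 = r_3 − e = 9 − 7 ≡ 2 (mod 13). Hence c = [8, 11, 2, 6, 4].
  Check: interpolating c through the α_i gives m(x) = 12 + 8·x (degree < 2) with m(α_i) = c_i for every i, so c is indeed a codeword.


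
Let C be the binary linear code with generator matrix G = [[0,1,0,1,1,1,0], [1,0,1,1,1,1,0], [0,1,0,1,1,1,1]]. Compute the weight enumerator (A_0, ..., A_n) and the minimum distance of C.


Weight distribution: A_0 = 1, A_1 = 1, A_3 = 1, A_4 = 2, A_5 = 2, A_6 = 1. Minimum distance d = 1.

Enumerate all 2^3 = 8 messages m ∈ F_2^3.
For each, compute codeword c = mG in F_2^7, then tally its weight.
  m = 000 → c = 0000000, weight = 0.
  m = 100 → c = 0101110, weight = 4.
  m = 010 → c = 1011110, weight = 5.
  m = 110 → c = 1110000, weight = 3.
  m = 001 → c = 0101111, weight = 5.
  m = 101 → c = 0000001, weight = 1.
  m = 011 → c = 1110001, weight = 4.
  m = 111 → c = 1011111, weight = 6.
Tally weights:
  weight 0: 1 codewords.
  weight 1: 1 codewords.
  weight 3: 1 codewords.
  weight 4: 2 codewords.
  weight 5: 2 codewords.
  weight 6: 1 codewords.
Minimum distance d = smallest w > 0 with A_w > 0 = 1.
Sanity: Σ A_w = 8 = 2^3 = 8 ✓.


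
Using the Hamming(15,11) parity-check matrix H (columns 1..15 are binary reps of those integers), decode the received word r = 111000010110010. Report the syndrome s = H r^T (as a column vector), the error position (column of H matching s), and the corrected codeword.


s = (0, 1, 1, 1)^T, error position = 7, corrected codeword c = 111000110110010

Compute s = H r^T mod 2 one row at a time:
  s_1 = 1 + 0 + 1 + 1 + 0 + 0 + 1 + 0 = 4 ≡ 0 (mod 2).
  s_2 = 0 + 0 + 0 + 0 + 0 + 0 + 1 + 0 = 1 ≡ 1 (mod 2).
  s_3 = 1 + 1 + 0 + 0 + 1 + 1 + 1 + 0 = 5 ≡ 1 (mod 2).
  s_4 = 1 + 1 + 0 + 0 + 0 + 1 + 0 + 0 = 3 ≡ 1 (mod 2).
s = (0, 1, 1, 1)^T — this equals column 7 of H (binary 0111), so error is at position 7.
Correct: flip bit 7 of r = 111000010110010 to get c = 111000110110010.


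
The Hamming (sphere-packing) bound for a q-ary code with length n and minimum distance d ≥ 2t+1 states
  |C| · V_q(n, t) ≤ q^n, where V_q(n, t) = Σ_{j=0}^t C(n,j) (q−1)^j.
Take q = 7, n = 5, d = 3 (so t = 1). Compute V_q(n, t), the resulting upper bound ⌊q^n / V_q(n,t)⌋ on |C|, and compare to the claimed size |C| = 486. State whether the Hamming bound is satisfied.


V_q(n, t) = 31, q^n = 16807, Hamming bound = 542, |C| = 486 ≤ bound (satisfied).

Step 1: Compute V_q(n, t) = Σ_{j=0}^1 C(n, j) (q−1)^j.
  j = 0: C(5,0)·(6)^0 = 1·1 = 1.
  j = 1: C(5,1)·(6)^1 = 5·6 = 30.
  V_q(n, t) = 1 + 30 = 31.
Step 2: q^n = 7^5 = 16807.
Step 3: Hamming bound ⌊q^n / V_q(n,t)⌋ = ⌊16807/31⌋ = 542.
Step 4: Compare |C| = 486 to 542: satisfied.
The claimed |C| lies below the Hamming bound.


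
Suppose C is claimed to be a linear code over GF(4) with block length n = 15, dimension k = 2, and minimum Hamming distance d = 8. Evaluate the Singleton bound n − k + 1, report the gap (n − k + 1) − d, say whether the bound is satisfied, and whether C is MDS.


Singleton RHS = n − k + 1 = 14, slack = 6, bound satisfied, not MDS.

Singleton bound: d ≤ n − k + 1.
Here n = 15, k = 2, so n − k + 1 = 14.
Given d = 8, check d ≤ 14: YES.
Slack = (n − k + 1) − d = 6.
The code is NOT MDS (slack = 6 > 0).
Description: the claimed parameters are [15, 2, 8]_4; such a code would be non-MDS.


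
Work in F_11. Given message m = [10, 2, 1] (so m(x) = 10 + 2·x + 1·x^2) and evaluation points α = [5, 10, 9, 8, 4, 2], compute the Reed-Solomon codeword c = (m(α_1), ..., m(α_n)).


c = [1, 9, 10, 2, 1, 7]

Message polynomial: m(x) = 10 + 2·x + 1·x^2 (mod 11).
For each evaluation point α_i, compute m(α_i) mod 11:
  α_1 = 5: Horner steps 1 → 7 → 1, so m(5) = 1.
  α_2 = 10: Horner steps 1 → 1 → 9, so m(10) = 9.
  α_3 = 9: Horner steps 1 → 0 → 10, so m(9) = 10.
  α_4 = 8: Horner steps 1 → 10 → 2, so m(8) = 2.
  α_5 = 4: Horner steps 1 → 6 → 1, so m(4) = 1.
  α_6 = 2: Horner steps 1 → 4 → 7, so m(2) = 7.
Codeword c = [1, 9, 10, 2, 1, 7] ∈ F_11^6.


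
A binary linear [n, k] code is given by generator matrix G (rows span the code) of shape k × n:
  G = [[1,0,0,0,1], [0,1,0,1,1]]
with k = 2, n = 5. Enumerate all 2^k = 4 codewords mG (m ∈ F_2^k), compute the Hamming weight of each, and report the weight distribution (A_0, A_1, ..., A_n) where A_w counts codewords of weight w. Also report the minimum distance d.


Weight distribution: A_0 = 1, A_2 = 1, A_3 = 2. Minimum distance d = 2.

Enumerate all 2^2 = 4 messages m ∈ F_2^2.
For each, compute codeword c = mG in F_2^5, then tally its weight.
  m = 00 → c = 00000, weight = 0.
  m = 10 → c = 10001, weight = 2.
  m = 01 → c = 01011, weight = 3.
  m = 11 → c = 11010, weight = 3.
Tally weights:
  weight 0: 1 codewords.
  weight 2: 1 codewords.
  weight 3: 2 codewords.
Minimum distance d = smallest w > 0 with A_w > 0 = 2.
Sanity: Σ A_w = 4 = 2^2 = 4 ✓.


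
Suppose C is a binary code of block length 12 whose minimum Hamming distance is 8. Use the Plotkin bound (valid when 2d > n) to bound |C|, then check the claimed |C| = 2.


Plotkin bound M ≤ 4; given |C| = 2 ≤ bound (satisfied).

Check applicability: 2d = 16, n = 12.
2d − n = 4 > 0, so Plotkin applies.
Compute d/(2d−n) = 8/4 ≈ 2.0000.
⌊d/(2d−n)⌋ = 2.
Plotkin bound: M ≤ 2·2 = 4.
Given |C| = 2, check: satisfied.
This |C| is below the Plotkin bound.


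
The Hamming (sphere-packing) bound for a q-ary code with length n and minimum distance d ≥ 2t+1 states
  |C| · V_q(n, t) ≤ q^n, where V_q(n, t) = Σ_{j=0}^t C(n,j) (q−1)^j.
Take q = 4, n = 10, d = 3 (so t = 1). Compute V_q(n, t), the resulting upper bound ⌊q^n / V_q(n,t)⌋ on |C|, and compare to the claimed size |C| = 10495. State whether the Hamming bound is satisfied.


V_q(n, t) = 31, q^n = 1048576, Hamming bound = 33825, |C| = 10495 ≤ bound (satisfied).

Step 1: Compute V_q(n, t) = Σ_{j=0}^1 C(n, j) (q−1)^j.
  j = 0: C(10,0)·(3)^0 = 1·1 = 1.
  j = 1: C(10,1)·(3)^1 = 10·3 = 30.
  V_q(n, t) = 1 + 30 = 31.
Step 2: q^n = 4^10 = 1048576.
Step 3: Hamming bound ⌊q^n / V_q(n,t)⌋ = ⌊1048576/31⌋ = 33825.
Step 4: Compare |C| = 10495 to 33825: satisfied.
The claimed |C| lies below the Hamming bound.


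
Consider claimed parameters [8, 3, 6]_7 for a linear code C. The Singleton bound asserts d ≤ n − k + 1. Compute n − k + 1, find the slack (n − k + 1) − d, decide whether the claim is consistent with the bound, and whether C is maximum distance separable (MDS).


Singleton RHS = n − k + 1 = 6, slack = 0, bound satisfied, MDS.

Singleton bound: d ≤ n − k + 1.
Here n = 8, k = 3, so n − k + 1 = 6.
Given d = 6, check d ≤ 6: YES.
Slack = (n − k + 1) − d = 0.
The code is MDS (slack = 0).
Description: the claimed parameters are [8, 3, 6]_7; such a code would be MDS (meets Singleton bound).


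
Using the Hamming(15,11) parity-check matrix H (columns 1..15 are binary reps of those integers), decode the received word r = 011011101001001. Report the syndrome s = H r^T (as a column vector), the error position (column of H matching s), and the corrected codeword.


s = (1, 1, 1, 1)^T, error position = 15, corrected codeword c = 011011101001000

Compute s = H r^T mod 2 one row at a time:
  s_1 = 0 + 1 + 0 + 0 + 1 + 0 + 0 + 1 = 3 ≡ 1 (mod 2).
  s_2 = 0 + 1 + 1 + 1 + 1 + 0 + 0 + 1 = 5 ≡ 1 (mod 2).
  s_3 = 1 + 1 + 1 + 1 + 0 + 0 + 0 + 1 = 5 ≡ 1 (mod 2).
  s_4 = 0 + 1 + 1 + 1 + 1 + 0 + 0 + 1 = 5 ≡ 1 (mod 2).
s = (1, 1, 1, 1)^T — this equals column 15 of H (binary 1111), so error is at position 15.
Correct: flip bit 15 of r = 011011101001001 to get c = 011011101001000.


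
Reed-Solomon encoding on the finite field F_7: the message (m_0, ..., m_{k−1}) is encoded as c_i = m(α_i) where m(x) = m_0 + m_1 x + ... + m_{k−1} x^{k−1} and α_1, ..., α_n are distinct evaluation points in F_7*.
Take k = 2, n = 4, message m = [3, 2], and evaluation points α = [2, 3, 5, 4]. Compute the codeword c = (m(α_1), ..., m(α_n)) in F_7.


c = [0, 2, 6, 4]

Message polynomial: m(x) = 3 + 2·x (mod 7).
For each evaluation point α_i, compute m(α_i) mod 7:
  α_1 = 2: Horner steps 2 → 0, so m(2) = 0.
  α_2 = 3: Horner steps 2 → 2, so m(3) = 2.
  α_3 = 5: Horner steps 2 → 6, so m(5) = 6.
  α_4 = 4: Horner steps 2 → 4, so m(4) = 4.
Codeword c = [0, 2, 6, 4] ∈ F_7^4.


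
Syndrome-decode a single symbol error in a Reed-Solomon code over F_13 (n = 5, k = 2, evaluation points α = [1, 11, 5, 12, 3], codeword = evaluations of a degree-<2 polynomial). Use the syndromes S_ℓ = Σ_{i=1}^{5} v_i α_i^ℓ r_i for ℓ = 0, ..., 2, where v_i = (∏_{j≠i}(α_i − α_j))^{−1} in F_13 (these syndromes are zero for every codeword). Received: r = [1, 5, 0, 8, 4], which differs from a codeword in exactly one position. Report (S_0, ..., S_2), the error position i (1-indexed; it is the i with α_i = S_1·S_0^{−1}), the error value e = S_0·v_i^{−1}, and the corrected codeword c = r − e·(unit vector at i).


S = (8, 11, 7), error at position 5, error magnitude e = 10, c = [1, 5, 0, 8, 7].

Step 1: column multipliers v_i = (∏_{j≠i}(α_i − α_j))^{−1} mod 13.
  i = 1 (α = 1): (1−11)(1−5)(1−12)(1−3) = (−10)·(−4)·(−11)·(−2) = 880 ≡ 9, so v_1 = 9^{−1} = 3 (mod 13).
  i = 2 (α = 11): (11−1)(11−5)(11−12)(11−3) = 10·6·(−1)·8 = −480 ≡ 1, so v_2 = 1^{−1} = 1 (mod 13).
  i = 3 (α = 5): (5−1)(5−11)(5−12)(5−3) = 4·(−6)·(−7)·2 = 336 ≡ 11, so v_3 = 11^{−1} = 6 (mod 13).
  i = 4 (α = 12): (12−1)(12−11)(12−5)(12−3) = 11·1·7·9 = 693 ≡ 4, so v_4 = 4^{−1} = 10 (mod 13).
  i = 5 (α = 3): (3−1)(3−11)(3−5)(3−12) = 2·(−8)·(−2)·(−9) = −288 ≡ 11, so v_5 = 11^{−1} = 6 (mod 13).
  v = [3, 1, 6, 10, 6].
Step 2: syndromes of r = [1, 5, 0, 8, 4] (all sums mod 13).
  S_0 = Σ v_i r_i = 3·1 + 1·5 + 6·0 + 10·8 + 6·4 = 112 ≡ 8.
  S_1 = Σ v_i α_i r_i = 3·1·1 + 1·11·5 + 6·5·0 + 10·12·8 + 6·3·4 = 1090 ≡ 11.
  α_i^2 mod 13 = [1, 4, 12, 1, 9].
  S_2 = Σ v_i α_i^2 r_i = 3·1·1 + 1·4·5 + 6·12·0 + 10·1·8 + 6·9·4 = 319 ≡ 7.
  S = (8, 11, 7) ≠ 0, so r is not a codeword (an error is present).
Step 3: locate the error. For a single error e at position i, S_ℓ = v_i·e·α_i^ℓ, so α_err = S_1/S_0.
  S_0^{−1} = 8^{−1} = 5 (mod 13), so α_err = 11·5 = 55 ≡ 3 = α_5. Error position i = 5.
  Consistency check: S_2/S_1 = 7·6 = 42 ≡ 3 = α_err ✓ (single-error assumption holds).
Step 4: error magnitude e = S_0/v_5 = S_0·∏_{j≠5}(α_5 − α_j) = 8·11 = 88 ≡ 10 (mod 13).
Step 5: correct position 5: c_5 = r_5 − e = 4 − 10 ≡ 7 (mod 13). Hence c = [1, 5, 0, 8, 7].
  Check: interpolating c through the α_i gives m(x) = 11 + 3·x (degree < 2) with m(α_i) = c_i for every i, so c is indeed a codeword.


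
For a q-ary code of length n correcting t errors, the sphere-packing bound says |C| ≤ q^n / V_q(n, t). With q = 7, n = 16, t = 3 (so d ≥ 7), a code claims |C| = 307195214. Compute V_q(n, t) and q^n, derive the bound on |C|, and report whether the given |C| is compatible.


V_q(n, t) = 125377, q^n = 33232930569601, Hamming bound = 265064011, |C| = 307195214 > bound (violated).

Step 1: Compute V_q(n, t) = Σ_{j=0}^3 C(n, j) (q−1)^j.
  j = 0: C(16,0)·(6)^0 = 1·1 = 1.
  j = 1: C(16,1)·(6)^1 = 16·6 = 96.
  j = 2: C(16,2)·(6)^2 = 120·36 = 4320.
  j = 3: C(16,3)·(6)^3 = 560·216 = 120960.
  V_q(n, t) = 1 + 96 + 4320 + 120960 = 125377.
Step 2: q^n = 7^16 = 33232930569601.
Step 3: Hamming bound ⌊q^n / V_q(n,t)⌋ = ⌊33232930569601/125377⌋ = 265064011.
Step 4: Compare |C| = 307195214 to 265064011: violated.
The claimed |C| lies above the Hamming bound, so no 7-ary code of length 16 with d ≥ 7 can have 307195214 codewords.


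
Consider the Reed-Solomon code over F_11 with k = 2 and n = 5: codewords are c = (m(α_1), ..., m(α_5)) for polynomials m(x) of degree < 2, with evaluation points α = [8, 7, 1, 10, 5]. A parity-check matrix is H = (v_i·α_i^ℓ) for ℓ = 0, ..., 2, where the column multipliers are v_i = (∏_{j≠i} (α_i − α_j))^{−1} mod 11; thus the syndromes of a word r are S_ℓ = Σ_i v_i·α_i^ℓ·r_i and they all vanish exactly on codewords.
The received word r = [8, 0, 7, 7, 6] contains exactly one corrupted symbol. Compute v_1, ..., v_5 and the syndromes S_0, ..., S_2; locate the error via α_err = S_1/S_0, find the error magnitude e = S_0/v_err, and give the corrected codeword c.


S = (10, 1, 10), error at position 4, error magnitude e = 5, c = [8, 0, 7, 2, 6].

Step 1: column multipliers v_i = (∏_{j≠i}(α_i − α_j))^{−1} mod 11.
  i = 1 (α = 8): (8−7)(8−1)(8−10)(8−5) = 1·7·(−2)·3 = −42 ≡ 2, so v_1 = 2^{−1} = 6 (mod 11).
  i = 2 (α = 7): (7−8)(7−1)(7−10)(7−5) = (−1)·6·(−3)·2 = 36 ≡ 3, so v_2 = 3^{−1} = 4 (mod 11).
  i = 3 (α = 1): (1−8)(1−7)(1−10)(1−5) = (−7)·(−6)·(−9)·(−4) = 1512 ≡ 5, so v_3 = 5^{−1} = 9 (mod 11).
  i = 4 (α = 10): (10−8)(10−7)(10−1)(10−5) = 2·3·9·5 = 270 ≡ 6, so v_4 = 6^{−1} = 2 (mod 11).
  i = 5 (α = 5): (5−8)(5−7)(5−1)(5−10) = (−3)·(−2)·4·(−5) = −120 ≡ 1, so v_5 = 1^{−1} = 1 (mod 11).
  v = [6, 4, 9, 2, 1].
Step 2: syndromes of r = [8, 0, 7, 7, 6] (all sums mod 11).
  S_0 = Σ v_i r_i = 6·8 + 4·0 + 9·7 + 2·7 + 1·6 = 131 ≡ 10.
  S_1 = Σ v_i α_i r_i = 6·8·8 + 4·7·0 + 9·1·7 + 2·10·7 + 1·5·6 = 617 ≡ 1.
  α_i^2 mod 11 = [9, 5, 1, 1, 3].
  S_2 = Σ v_i α_i^2 r_i = 6·9·8 + 4·5·0 + 9·1·7 + 2·1·7 + 1·3·6 = 527 ≡ 10.
  S = (10, 1, 10) ≠ 0, so r is not a codeword (an error is present).
Step 3: locate the error. For a single error e at position i, S_ℓ = v_i·e·α_i^ℓ, so α_err = S_1/S_0.
  S_0^{−1} = 10^{−1} = 10 (mod 11), so α_err = 1·10 = 10 ≡ 10 = α_4. Error position i = 4.
  Consistency check: S_2/S_1 = 10·1 = 10 ≡ 10 = α_err ✓ (single-error assumption holds).
Step 4: error magnitude e = S_0/v_4 = S_0·∏_{j≠4}(α_4 − α_j) = 10·6 = 60 ≡ 5 (mod 11).
Step 5: correct position 4: c_4 = r_4 − e = 7 − 5 ≡ 2 (mod 11). Hence c = [8, 0, 7, 2, 6].
  Check: interpolating c through the α_i gives m(x) = 10 + 8·x (degree < 2) with m(α_i) = c_i for every i, so c is indeed a codeword.


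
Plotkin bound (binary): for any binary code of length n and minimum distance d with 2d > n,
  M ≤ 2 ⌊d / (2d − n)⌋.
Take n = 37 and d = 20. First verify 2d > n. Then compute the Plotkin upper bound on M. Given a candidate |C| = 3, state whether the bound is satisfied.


Plotkin bound M ≤ 12; given |C| = 3 ≤ bound (satisfied).

Check applicability: 2d = 40, n = 37.
2d − n = 3 > 0, so Plotkin applies.
Compute d/(2d−n) = 20/3 ≈ 6.6667.
⌊d/(2d−n)⌋ = 6.
Plotkin bound: M ≤ 2·6 = 12.
Given |C| = 3, check: satisfied.
This |C| is below the Plotkin bound.


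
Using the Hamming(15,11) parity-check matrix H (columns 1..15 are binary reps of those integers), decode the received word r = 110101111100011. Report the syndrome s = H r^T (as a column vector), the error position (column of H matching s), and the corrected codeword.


s = (1, 1, 0, 0)^T, error position = 12, corrected codeword c = 110101111101011

Compute s = H r^T mod 2 one row at a time:
  s_1 = 1 + 1 + 1 + 0 + 0 + 0 + 1 + 1 = 5 ≡ 1 (mod 2).
  s_2 = 1 + 0 + 1 + 1 + 0 + 0 + 1 + 1 = 5 ≡ 1 (mod 2).
  s_3 = 1 + 0 + 1 + 1 + 1 + 0 + 1 + 1 = 6 ≡ 0 (mod 2).
  s_4 = 1 + 0 + 0 + 1 + 1 + 0 + 0 + 1 = 4 ≡ 0 (mod 2).
s = (1, 1, 0, 0)^T — this equals column 12 of H (binary 1100), so error is at position 12.
Correct: flip bit 12 of r = 110101111100011 to get c = 110101111101011.


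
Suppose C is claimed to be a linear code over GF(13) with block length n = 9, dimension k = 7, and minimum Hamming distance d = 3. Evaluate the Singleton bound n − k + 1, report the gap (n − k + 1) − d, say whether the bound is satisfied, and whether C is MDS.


Singleton RHS = n − k + 1 = 3, slack = 0, bound satisfied, MDS.

Singleton bound: d ≤ n − k + 1.
Here n = 9, k = 7, so n − k + 1 = 3.
Given d = 3, check d ≤ 3: YES.
Slack = (n − k + 1) − d = 0.
The code is MDS (slack = 0).
Description: the claimed parameters are [9, 7, 3]_13; such a code would be MDS (meets Singleton bound).


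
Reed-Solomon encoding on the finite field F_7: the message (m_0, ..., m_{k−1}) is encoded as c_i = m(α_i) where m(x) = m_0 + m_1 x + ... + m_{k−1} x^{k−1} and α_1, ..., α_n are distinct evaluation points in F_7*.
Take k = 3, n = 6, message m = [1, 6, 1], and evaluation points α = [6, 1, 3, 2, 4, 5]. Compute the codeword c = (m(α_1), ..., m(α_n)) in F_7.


c = [3, 1, 0, 3, 6, 0]

Message polynomial: m(x) = 1 + 6·x + 1·x^2 (mod 7).
For each evaluation point α_i, compute m(α_i) mod 7:
  α_1 = 6: Horner steps 1 → 5 → 3, so m(6) = 3.
  α_2 = 1: Horner steps 1 → 0 → 1, so m(1) = 1.
  α_3 = 3: Horner steps 1 → 2 → 0, so m(3) = 0.
  α_4 = 2: Horner steps 1 → 1 → 3, so m(2) = 3.
  α_5 = 4: Horner steps 1 → 3 → 6, so m(4) = 6.
  α_6 = 5: Horner steps 1 → 4 → 0, so m(5) = 0.
Codeword c = [3, 1, 0, 3, 6, 0] ∈ F_7^6.


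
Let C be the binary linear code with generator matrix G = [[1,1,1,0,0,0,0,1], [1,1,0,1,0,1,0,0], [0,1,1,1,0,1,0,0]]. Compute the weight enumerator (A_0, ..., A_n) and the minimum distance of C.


Weight distribution: A_0 = 1, A_2 = 2, A_4 = 5. Minimum distance d = 2.

Enumerate all 2^3 = 8 messages m ∈ F_2^3.
For each, compute codeword c = mG in F_2^8, then tally its weight.
  m = 000 → c = 00000000, weight = 0.
  m = 100 → c = 11100001, weight = 4.
  m = 010 → c = 11010100, weight = 4.
  m = 110 → c = 00110101, weight = 4.
  m = 001 → c = 01110100, weight = 4.
  m = 101 → c = 10010101, weight = 4.
  m = 011 → c = 10100000, weight = 2.
  m = 111 → c = 01000001, weight = 2.
Tally weights:
  weight 0: 1 codewords.
  weight 2: 2 codewords.
  weight 4: 5 codewords.
Minimum distance d = smallest w > 0 with A_w > 0 = 2.
Sanity: Σ A_w = 8 = 2^3 = 8 ✓.


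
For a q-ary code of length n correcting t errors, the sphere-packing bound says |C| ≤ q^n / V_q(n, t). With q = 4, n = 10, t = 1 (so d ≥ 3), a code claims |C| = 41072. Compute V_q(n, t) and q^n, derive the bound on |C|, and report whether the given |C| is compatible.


V_q(n, t) = 31, q^n = 1048576, Hamming bound = 33825, |C| = 41072 > bound (violated).

Step 1: Compute V_q(n, t) = Σ_{j=0}^1 C(n, j) (q−1)^j.
  j = 0: C(10,0)·(3)^0 = 1·1 = 1.
  j = 1: C(10,1)·(3)^1 = 10·3 = 30.
  V_q(n, t) = 1 + 30 = 31.
Step 2: q^n = 4^10 = 1048576.
Step 3: Hamming bound ⌊q^n / V_q(n,t)⌋ = ⌊1048576/31⌋ = 33825.
Step 4: Compare |C| = 41072 to 33825: violated.
The claimed |C| lies above the Hamming bound, so no 4-ary code of length 10 with d ≥ 3 can have 41072 codewords.


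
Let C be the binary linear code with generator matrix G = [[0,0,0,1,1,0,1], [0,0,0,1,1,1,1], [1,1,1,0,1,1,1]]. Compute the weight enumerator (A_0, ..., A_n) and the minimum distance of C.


Weight distribution: A_0 = 1, A_1 = 1, A_3 = 1, A_4 = 2, A_5 = 2, A_6 = 1. Minimum distance d = 1.

Enumerate all 2^3 = 8 messages m ∈ F_2^3.
For each, compute codeword c = mG in F_2^7, then tally its weight.
  m = 000 → c = 0000000, weight = 0.
  m = 100 → c = 0001101, weight = 3.
  m = 010 → c = 0001111, weight = 4.
  m = 110 → c = 0000010, weight = 1.
  m = 001 → c = 1110111, weight = 6.
  m = 101 → c = 1111010, weight = 5.
  m = 011 → c = 1111000, weight = 4.
  m = 111 → c = 1110101, weight = 5.
Tally weights:
  weight 0: 1 codewords.
  weight 1: 1 codewords.
  weight 3: 1 codewords.
  weight 4: 2 codewords.
  weight 5: 2 codewords.
  weight 6: 1 codewords.
Minimum distance d = smallest w > 0 with A_w > 0 = 1.
Sanity: Σ A_w = 8 = 2^3 = 8 ✓.


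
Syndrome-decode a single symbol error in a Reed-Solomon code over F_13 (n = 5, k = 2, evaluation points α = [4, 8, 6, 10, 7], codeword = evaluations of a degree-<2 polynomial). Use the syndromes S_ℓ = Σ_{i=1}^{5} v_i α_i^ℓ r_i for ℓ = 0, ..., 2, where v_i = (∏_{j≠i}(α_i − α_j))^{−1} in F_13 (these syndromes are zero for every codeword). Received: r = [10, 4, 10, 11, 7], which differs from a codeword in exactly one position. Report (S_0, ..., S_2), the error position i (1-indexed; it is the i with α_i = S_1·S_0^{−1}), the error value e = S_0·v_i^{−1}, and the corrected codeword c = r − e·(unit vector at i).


S = (7, 2, 8), error at position 1, error magnitude e = 7, c = [3, 4, 10, 11, 7].

Step 1: column multipliers v_i = (∏_{j≠i}(α_i − α_j))^{−1} mod 13.
  i = 1 (α = 4): (4−8)(4−6)(4−10)(4−7) = (−4)·(−2)·(−6)·(−3) = 144 ≡ 1, so v_1 = 1^{−1} = 1 (mod 13).
  i = 2 (α = 8): (8−4)(8−6)(8−10)(8−7) = 4·2·(−2)·1 = −16 ≡ 10, so v_2 = 10^{−1} = 4 (mod 13).
  i = 3 (α = 6): (6−4)(6−8)(6−10)(6−7) = 2·(−2)·(−4)·(−1) = −16 ≡ 10, so v_3 = 10^{−1} = 4 (mod 13).
  i = 4 (α = 10): (10−4)(10−8)(10−6)(10−7) = 6·2·4·3 = 144 ≡ 1, so v_4 = 1^{−1} = 1 (mod 13).
  i = 5 (α = 7): (7−4)(7−8)(7−6)(7−10) = 3·(−1)·1·(−3) = 9 ≡ 9, so v_5 = 9^{−1} = 3 (mod 13).
  v = [1, 4, 4, 1, 3].
Step 2: syndromes of r = [10, 4, 10, 11, 7] (all sums mod 13).
  S_0 = Σ v_i r_i = 1·10 + 4·4 + 4·10 + 1·11 + 3·7 = 98 ≡ 7.
  S_1 = Σ v_i α_i r_i = 1·4·10 + 4·8·4 + 4·6·10 + 1·10·11 + 3·7·7 = 665 ≡ 2.
  α_i^2 mod 13 = [3, 12, 10, 9, 10].
  S_2 = Σ v_i α_i^2 r_i = 1·3·10 + 4·12·4 + 4·10·10 + 1·9·11 + 3·10·7 = 931 ≡ 8.
  S = (7, 2, 8) ≠ 0, so r is not a codeword (an error is present).
Step 3: locate the error. For a single error e at position i, S_ℓ = v_i·e·α_i^ℓ, so α_err = S_1/S_0.
  S_0^{−1} = 7^{−1} = 2 (mod 13), so α_err = 2·2 = 4 ≡ 4 = α_1. Error position i = 1.
  Consistency check: S_2/S_1 = 8·7 = 56 ≡ 4 = α_err ✓ (single-error assumption holds).
Step 4: error magnitude e = S_0/v_1 = S_0·∏_{j≠1}(α_1 − α_j) = 7·1 = 7 ≡ 7 (mod 13).
Step 5: correct position 1: c_1 = r_1 − e = 10 − 7 ≡ 3 (mod 13). Hence c = [3, 4, 10, 11, 7].
  Check: interpolating c through the α_i gives m(x) = 2 + 10·x (degree < 2) with m(α_i) = c_i for every i, so c is indeed a codeword.


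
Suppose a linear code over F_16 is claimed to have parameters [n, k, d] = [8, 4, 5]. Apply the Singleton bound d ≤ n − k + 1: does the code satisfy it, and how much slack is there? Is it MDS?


Singleton RHS = n − k + 1 = 5, slack = 0, bound satisfied, MDS.

Singleton bound: d ≤ n − k + 1.
Here n = 8, k = 4, so n − k + 1 = 5.
Given d = 5, check d ≤ 5: YES.
Slack = (n − k + 1) − d = 0.
The code is MDS (slack = 0).
Description: the claimed parameters are [8, 4, 5]_16; such a code would be MDS (meets Singleton bound).


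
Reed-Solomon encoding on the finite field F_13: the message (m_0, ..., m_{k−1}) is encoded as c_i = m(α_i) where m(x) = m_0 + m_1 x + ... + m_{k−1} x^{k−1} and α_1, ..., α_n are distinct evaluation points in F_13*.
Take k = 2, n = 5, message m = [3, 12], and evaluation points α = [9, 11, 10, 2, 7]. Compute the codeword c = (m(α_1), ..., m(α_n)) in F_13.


c = [7, 5, 6, 1, 9]

Message polynomial: m(x) = 3 + 12·x (mod 13).
For each evaluation point α_i, compute m(α_i) mod 13:
  α_1 = 9: Horner steps 12 → 7, so m(9) = 7.
  α_2 = 11: Horner steps 12 → 5, so m(11) = 5.
  α_3 = 10: Horner steps 12 → 6, so m(10) = 6.
  α_4 = 2: Horner steps 12 → 1, so m(2) = 1.
  α_5 = 7: Horner steps 12 → 9, so m(7) = 9.
Codeword c = [7, 5, 6, 1, 9] ∈ F_13^5.


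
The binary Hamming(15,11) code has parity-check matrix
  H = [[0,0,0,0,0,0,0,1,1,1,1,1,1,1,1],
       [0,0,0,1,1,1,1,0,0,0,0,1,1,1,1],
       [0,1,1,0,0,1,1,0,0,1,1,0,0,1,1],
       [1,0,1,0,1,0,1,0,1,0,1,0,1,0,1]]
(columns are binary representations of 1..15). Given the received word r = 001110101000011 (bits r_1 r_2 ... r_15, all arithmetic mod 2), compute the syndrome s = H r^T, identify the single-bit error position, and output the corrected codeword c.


s = (1, 1, 0, 1)^T, error position = 13, corrected codeword c = 001110101000111

Compute s = H r^T mod 2 one row at a time:
  s_1 = 0 + 1 + 0 + 0 + 0 + 0 + 1 + 1 = 3 ≡ 1 (mod 2).
  s_2 = 1 + 1 + 0 + 1 + 0 + 0 + 1 + 1 = 5 ≡ 1 (mod 2).
  s_3 = 0 + 1 + 0 + 1 + 0 + 0 + 1 + 1 = 4 ≡ 0 (mod 2).
  s_4 = 0 + 1 + 1 + 1 + 1 + 0 + 0 + 1 = 5 ≡ 1 (mod 2).
s = (1, 1, 0, 1)^T — this equals column 13 of H (binary 1101), so error is at position 13.
Correct: flip bit 13 of r = 001110101000011 to get c = 001110101000111.


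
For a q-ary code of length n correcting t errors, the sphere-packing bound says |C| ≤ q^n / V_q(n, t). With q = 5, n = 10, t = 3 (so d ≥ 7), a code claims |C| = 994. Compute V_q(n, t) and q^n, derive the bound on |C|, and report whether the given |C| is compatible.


V_q(n, t) = 8441, q^n = 9765625, Hamming bound = 1156, |C| = 994 ≤ bound (satisfied).

Step 1: Compute V_q(n, t) = Σ_{j=0}^3 C(n, j) (q−1)^j.
  j = 0: C(10,0)·(4)^0 = 1·1 = 1.
  j = 1: C(10,1)·(4)^1 = 10·4 = 40.
  j = 2: C(10,2)·(4)^2 = 45·16 = 720.
  j = 3: C(10,3)·(4)^3 = 120·64 = 7680.
  V_q(n, t) = 1 + 40 + 720 + 7680 = 8441.
Step 2: q^n = 5^10 = 9765625.
Step 3: Hamming bound ⌊q^n / V_q(n,t)⌋ = ⌊9765625/8441⌋ = 1156.
Step 4: Compare |C| = 994 to 1156: satisfied.
The claimed |C| lies below the Hamming bound.


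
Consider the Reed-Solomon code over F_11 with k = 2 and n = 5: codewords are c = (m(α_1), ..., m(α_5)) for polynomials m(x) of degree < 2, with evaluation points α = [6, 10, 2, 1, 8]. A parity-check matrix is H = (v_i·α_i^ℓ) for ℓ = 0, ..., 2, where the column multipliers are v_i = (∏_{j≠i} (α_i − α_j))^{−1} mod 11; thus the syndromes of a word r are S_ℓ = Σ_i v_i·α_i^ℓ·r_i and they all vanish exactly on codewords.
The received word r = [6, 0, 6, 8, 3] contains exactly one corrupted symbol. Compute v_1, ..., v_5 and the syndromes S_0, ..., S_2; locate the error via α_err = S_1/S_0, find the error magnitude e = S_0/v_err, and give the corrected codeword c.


S = (10, 9, 7), error at position 3, error magnitude e = 5, c = [6, 0, 1, 8, 3].

Step 1: column multipliers v_i = (∏_{j≠i}(α_i − α_j))^{−1} mod 11.
  i = 1 (α = 6): (6−10)(6−2)(6−1)(6−8) = (−4)·4·5·(−2) = 160 ≡ 6, so v_1 = 6^{−1} = 2 (mod 11).
  i = 2 (α = 10): (10−6)(10−2)(10−1)(10−8) = 4·8·9·2 = 576 ≡ 4, so v_2 = 4^{−1} = 3 (mod 11).
  i = 3 (α = 2): (2−6)(2−10)(2−1)(2−8) = (−4)·(−8)·1·(−6) = −192 ≡ 6, so v_3 = 6^{−1} = 2 (mod 11).
  i = 4 (α = 1): (1−6)(1−10)(1−2)(1−8) = (−5)·(−9)·(−1)·(−7) = 315 ≡ 7, so v_4 = 7^{−1} = 8 (mod 11).
  i = 5 (α = 8): (8−6)(8−10)(8−2)(8−1) = 2·(−2)·6·7 = −168 ≡ 8, so v_5 = 8^{−1} = 7 (mod 11).
  v = [2, 3, 2, 8, 7].
Step 2: syndromes of r = [6, 0, 6, 8, 3] (all sums mod 11).
  S_0 = Σ v_i r_i = 2·6 + 3·0 + 2·6 + 8·8 + 7·3 = 109 ≡ 10.
  S_1 = Σ v_i α_i r_i = 2·6·6 + 3·10·0 + 2·2·6 + 8·1·8 + 7·8·3 = 328 ≡ 9.
  α_i^2 mod 11 = [3, 1, 4, 1, 9].
  S_2 = Σ v_i α_i^2 r_i = 2·3·6 + 3·1·0 + 2·4·6 + 8·1·8 + 7·9·3 = 337 ≡ 7.
  S = (10, 9, 7) ≠ 0, so r is not a codeword (an error is present).
Step 3: locate the error. For a single error e at position i, S_ℓ = v_i·e·α_i^ℓ, so α_err = S_1/S_0.
  S_0^{−1} = 10^{−1} = 10 (mod 11), so α_err = 9·10 = 90 ≡ 2 = α_3. Error position i = 3.
  Consistency check: S_2/S_1 = 7·5 = 35 ≡ 2 = α_err ✓ (single-error assumption holds).
Step 4: error magnitude e = S_0/v_3 = S_0·∏_{j≠3}(α_3 − α_j) = 10·6 = 60 ≡ 5 (mod 11).
Step 5: correct position 3: c_3 = r_3 − e = 6 − 5 ≡ 1 (mod 11). Hence c = [6, 0, 1, 8, 3].
  Check: interpolating c through the α_i gives m(x) = 4 + 4·x (degree < 2) with m(α_i) = c_i for every i, so c is indeed a codeword.


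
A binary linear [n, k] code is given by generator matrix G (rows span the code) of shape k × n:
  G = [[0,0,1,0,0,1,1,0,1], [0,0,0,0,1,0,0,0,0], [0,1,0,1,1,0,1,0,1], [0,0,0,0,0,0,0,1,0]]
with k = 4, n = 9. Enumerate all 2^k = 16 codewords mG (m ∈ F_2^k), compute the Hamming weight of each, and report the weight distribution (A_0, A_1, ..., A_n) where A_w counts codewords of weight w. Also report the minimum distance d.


Weight distribution: A_0 = 1, A_1 = 2, A_2 = 1, A_4 = 3, A_5 = 6, A_6 = 3. Minimum distance d = 1.

Enumerate all 2^4 = 16 messages m ∈ F_2^4.
For each, compute codeword c = mG in F_2^9, then tally its weight.
  m = 0000 → c = 000000000, weight = 0.
  m = 1000 → c = 001001101, weight = 4.
  m = 0100 → c = 000010000, weight = 1.
  m = 1100 → c = 001011101, weight = 5.
  m = 0010 → c = 010110101, weight = 5.
  m = 1010 → c = 011111000, weight = 5.
  m = 0110 → c = 010100101, weight = 4.
  m = 1110 → c = 011101000, weight = 4.
  m = 0001 → c = 000000010, weight = 1.
  m = 1001 → c = 001001111, weight = 5.
  m = 0101 → c = 000010010, weight = 2.
  m = 1101 → c = 001011111, weight = 6.
  m = 0011 → c = 010110111, weight = 6.
  m = 1011 → c = 011111010, weight = 6.
  m = 0111 → c = 010100111, weight = 5.
  m = 1111 → c = 011101010, weight = 5.
Tally weights:
  weight 0: 1 codewords.
  weight 1: 2 codewords.
  weight 2: 1 codewords.
  weight 4: 3 codewords.
  weight 5: 6 codewords.
  weight 6: 3 codewords.
Minimum distance d = smallest w > 0 with A_w > 0 = 1.
Sanity: Σ A_w = 16 = 2^4 = 16 ✓.


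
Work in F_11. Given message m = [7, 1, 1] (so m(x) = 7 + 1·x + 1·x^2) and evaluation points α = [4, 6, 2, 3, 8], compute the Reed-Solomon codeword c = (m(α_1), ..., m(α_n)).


c = [5, 5, 2, 8, 2]

Message polynomial: m(x) = 7 + 1·x + 1·x^2 (mod 11).
For each evaluation point α_i, compute m(α_i) mod 11:
  α_1 = 4: Horner steps 1 → 5 → 5, so m(4) = 5.
  α_2 = 6: Horner steps 1 → 7 → 5, so m(6) = 5.
  α_3 = 2: Horner steps 1 → 3 → 2, so m(2) = 2.
  α_4 = 3: Horner steps 1 → 4 → 8, so m(3) = 8.
  α_5 = 8: Horner steps 1 → 9 → 2, so m(8) = 2.
Codeword c = [5, 5, 2, 8, 2] ∈ F_11^5.


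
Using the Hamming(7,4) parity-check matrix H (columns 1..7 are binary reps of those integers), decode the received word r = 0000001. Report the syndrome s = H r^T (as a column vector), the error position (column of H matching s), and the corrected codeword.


s = (1, 1, 1)^T, error position = 7, corrected codeword c = 0000000

Compute s = H r^T mod 2 one row at a time:
  s_1 = 0 + 0 + 0 + 1 = 1 ≡ 1 (mod 2).
  s_2 = 0 + 0 + 0 + 1 = 1 ≡ 1 (mod 2).
  s_3 = 0 + 0 + 0 + 1 = 1 ≡ 1 (mod 2).
s = (1, 1, 1)^T — this equals column 7 of H (binary 111), so error is at position 7.
Correct: flip bit 7 of r = 0000001 to get c = 0000000.


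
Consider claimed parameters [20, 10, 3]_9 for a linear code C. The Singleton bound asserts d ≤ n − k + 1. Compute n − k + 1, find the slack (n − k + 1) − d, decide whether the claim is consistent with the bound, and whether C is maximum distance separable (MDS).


Singleton RHS = n − k + 1 = 11, slack = 8, bound satisfied, not MDS.

Singleton bound: d ≤ n − k + 1.
Here n = 20, k = 10, so n − k + 1 = 11.
Given d = 3, check d ≤ 11: YES.
Slack = (n − k + 1) − d = 8.
The code is NOT MDS (slack = 8 > 0).
Description: the claimed parameters are [20, 10, 3]_9; such a code would be non-MDS.


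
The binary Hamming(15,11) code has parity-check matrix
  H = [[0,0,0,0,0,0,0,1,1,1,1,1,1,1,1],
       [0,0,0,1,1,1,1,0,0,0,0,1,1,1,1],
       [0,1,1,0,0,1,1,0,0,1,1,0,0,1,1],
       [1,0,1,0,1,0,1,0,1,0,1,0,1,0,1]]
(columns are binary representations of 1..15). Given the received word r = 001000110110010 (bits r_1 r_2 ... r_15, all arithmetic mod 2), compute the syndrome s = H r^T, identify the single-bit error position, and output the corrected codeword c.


s = (0, 0, 1, 1)^T, error position = 3, corrected codeword c = 000000110110010

Compute s = H r^T mod 2 one row at a time:
  s_1 = 1 + 0 + 1 + 1 + 0 + 0 + 1 + 0 = 4 ≡ 0 (mod 2).
  s_2 = 0 + 0 + 0 + 1 + 0 + 0 + 1 + 0 = 2 ≡ 0 (mod 2).
  s_3 = 0 + 1 + 0 + 1 + 1 + 1 + 1 + 0 = 5 ≡ 1 (mod 2).
  s_4 = 0 + 1 + 0 + 1 + 0 + 1 + 0 + 0 = 3 ≡ 1 (mod 2).
s = (0, 0, 1, 1)^T — this equals column 3 of H (binary 0011), so error is at position 3.
Correct: flip bit 3 of r = 001000110110010 to get c = 000000110110010.
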